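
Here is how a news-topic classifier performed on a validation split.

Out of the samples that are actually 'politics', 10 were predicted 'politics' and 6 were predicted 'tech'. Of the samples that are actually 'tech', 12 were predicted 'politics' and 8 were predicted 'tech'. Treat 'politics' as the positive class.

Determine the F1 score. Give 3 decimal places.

0.526

Precision = TP/(TP+FP) = 10/22 = 0.4545
Recall = TP/(TP+FN) = 10/16 = 0.6250
F1 = 2·TP/(2·TP+FP+FN) = 20/38 = 0.526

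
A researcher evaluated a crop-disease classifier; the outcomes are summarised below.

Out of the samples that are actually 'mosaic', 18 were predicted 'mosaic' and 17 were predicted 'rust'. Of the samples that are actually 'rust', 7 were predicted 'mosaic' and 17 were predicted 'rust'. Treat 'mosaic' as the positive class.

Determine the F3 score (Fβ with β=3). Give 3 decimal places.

Fβ = (1+β²)·TP / ((1+β²)·TP + β²·FN + FP), with β²=9
= 10·18 / (10·18 + 9·17 + 7) = 0.529

0.529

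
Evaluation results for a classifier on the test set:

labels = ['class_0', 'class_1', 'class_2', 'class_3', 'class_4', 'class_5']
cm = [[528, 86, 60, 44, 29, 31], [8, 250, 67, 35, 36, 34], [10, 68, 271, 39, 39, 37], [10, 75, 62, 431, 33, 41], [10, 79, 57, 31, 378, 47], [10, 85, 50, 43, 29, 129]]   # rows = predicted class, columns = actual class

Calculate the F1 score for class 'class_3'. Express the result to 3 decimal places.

F1 score = 2·TP/(2·TP+FP+FN).
class_3: TP=431, FP=10+75+62+33+41=221, FN=44+35+39+31+43=192 → 862/1275 = 0.6761

0.676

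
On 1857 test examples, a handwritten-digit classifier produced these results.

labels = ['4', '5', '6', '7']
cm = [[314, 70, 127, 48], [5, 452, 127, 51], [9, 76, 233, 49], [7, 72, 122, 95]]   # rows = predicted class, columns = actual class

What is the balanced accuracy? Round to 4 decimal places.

0.5964

Balanced accuracy = mean of per-class recall.
  4: recall = 314/335 = 0.93731
  5: recall = 452/670 = 0.67463
  6: recall = 233/609 = 0.38259
  7: recall = 95/243 = 0.39095
Mean = (0.93731 + 0.67463 + 0.38259 + 0.39095) / 4 = 0.5964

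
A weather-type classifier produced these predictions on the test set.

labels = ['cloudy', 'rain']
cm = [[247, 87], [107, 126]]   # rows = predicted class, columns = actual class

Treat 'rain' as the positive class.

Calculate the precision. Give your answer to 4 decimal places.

0.5408

Precision = TP/(TP+FP) = 126/(126+107) = 126/233 = 0.5408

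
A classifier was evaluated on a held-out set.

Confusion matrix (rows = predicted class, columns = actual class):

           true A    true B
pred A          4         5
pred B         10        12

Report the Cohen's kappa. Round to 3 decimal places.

-0.009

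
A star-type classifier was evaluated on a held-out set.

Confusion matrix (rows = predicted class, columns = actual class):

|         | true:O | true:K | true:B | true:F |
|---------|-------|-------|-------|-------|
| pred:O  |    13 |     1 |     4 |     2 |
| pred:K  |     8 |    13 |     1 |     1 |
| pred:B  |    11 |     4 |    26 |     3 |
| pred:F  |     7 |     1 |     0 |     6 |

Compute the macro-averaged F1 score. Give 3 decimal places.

0.554

Per-class F1 score (2·TP/(2·TP+FP+FN)):
  O: TP=13, FP=1+4+2=7, FN=8+11+7=26 → 26/59 = 0.4407
  K: TP=13, FP=8+1+1=10, FN=1+4+1=6 → 26/42 = 0.6190
  B: TP=26, FP=11+4+3=18, FN=4+1+0=5 → 52/75 = 0.6933
  F: TP=6, FP=7+1+0=8, FN=2+1+3=6 → 12/26 = 0.4615
Macro-F1 score = mean = (0.4407 + 0.6190 + 0.6933 + 0.4615) / 4 = 0.554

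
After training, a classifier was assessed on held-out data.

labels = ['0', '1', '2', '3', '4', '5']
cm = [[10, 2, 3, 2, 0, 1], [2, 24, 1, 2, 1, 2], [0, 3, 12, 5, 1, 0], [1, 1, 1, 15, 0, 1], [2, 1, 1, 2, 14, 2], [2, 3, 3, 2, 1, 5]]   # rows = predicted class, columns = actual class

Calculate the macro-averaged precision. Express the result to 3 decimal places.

Per-class precision (TP/(TP+FP)):
  0: TP=10, FP=2+3+2+0+1=8 → 10/18 = 0.5556
  1: TP=24, FP=2+1+2+1+2=8 → 24/32 = 0.7500
  2: TP=12, FP=0+3+5+1+0=9 → 12/21 = 0.5714
  3: TP=15, FP=1+1+1+0+1=4 → 15/19 = 0.7895
  4: TP=14, FP=2+1+1+2+2=8 → 14/22 = 0.6364
  5: TP=5, FP=2+3+3+2+1=11 → 5/16 = 0.3125
Macro-precision = mean = (0.5556 + 0.7500 + 0.5714 + 0.7895 + 0.6364 + 0.3125) / 6 = 0.603

0.603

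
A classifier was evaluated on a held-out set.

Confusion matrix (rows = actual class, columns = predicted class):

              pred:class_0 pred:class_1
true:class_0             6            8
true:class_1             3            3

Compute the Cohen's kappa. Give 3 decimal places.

-0.058

Observed agreement pₒ = trace/N = 9/20 = 0.4500
Expected agreement pₑ = Σ (rowᵢ·colᵢ)/N² = (14·9 + 6·11)/20² = 0.4800
κ = (pₒ − pₑ)/(1 − pₑ) = (0.4500 − 0.4800)/(1 − 0.4800) = -0.058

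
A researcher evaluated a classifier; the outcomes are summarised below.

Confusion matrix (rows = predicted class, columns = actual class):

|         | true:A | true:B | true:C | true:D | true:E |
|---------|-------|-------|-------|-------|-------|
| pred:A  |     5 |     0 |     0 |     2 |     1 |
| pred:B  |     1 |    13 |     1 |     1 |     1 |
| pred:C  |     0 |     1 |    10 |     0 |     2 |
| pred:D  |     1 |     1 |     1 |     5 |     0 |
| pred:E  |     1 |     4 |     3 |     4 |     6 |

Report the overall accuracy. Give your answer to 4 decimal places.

0.6094

Accuracy = trace / total = (5+13+10+5+6=39) / 64 = 39/64 = 0.6094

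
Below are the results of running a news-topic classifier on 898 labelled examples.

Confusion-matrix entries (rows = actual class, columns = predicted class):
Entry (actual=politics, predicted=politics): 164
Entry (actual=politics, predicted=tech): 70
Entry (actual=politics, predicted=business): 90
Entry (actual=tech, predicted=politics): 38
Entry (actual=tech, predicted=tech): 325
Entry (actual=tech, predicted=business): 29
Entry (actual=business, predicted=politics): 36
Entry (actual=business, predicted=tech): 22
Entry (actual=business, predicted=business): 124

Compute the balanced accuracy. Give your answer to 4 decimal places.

0.6722

Balanced accuracy = mean of per-class recall.
  politics: recall = 164/324 = 0.50617
  tech: recall = 325/392 = 0.82908
  business: recall = 124/182 = 0.68132
Mean = (0.50617 + 0.82908 + 0.68132) / 3 = 0.6722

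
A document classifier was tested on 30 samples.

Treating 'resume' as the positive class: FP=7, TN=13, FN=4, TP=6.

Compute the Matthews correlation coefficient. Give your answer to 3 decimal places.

0.238

MCC = (TP·TN − FP·FN) / √((TP+FP)(TP+FN)(TN+FP)(TN+FN))
Numerator = 6·13 − 7·4 = 50
Denominator = √(13·10·20·17) = √44200 = 210.2380
MCC = 50 / 210.2380 = 0.238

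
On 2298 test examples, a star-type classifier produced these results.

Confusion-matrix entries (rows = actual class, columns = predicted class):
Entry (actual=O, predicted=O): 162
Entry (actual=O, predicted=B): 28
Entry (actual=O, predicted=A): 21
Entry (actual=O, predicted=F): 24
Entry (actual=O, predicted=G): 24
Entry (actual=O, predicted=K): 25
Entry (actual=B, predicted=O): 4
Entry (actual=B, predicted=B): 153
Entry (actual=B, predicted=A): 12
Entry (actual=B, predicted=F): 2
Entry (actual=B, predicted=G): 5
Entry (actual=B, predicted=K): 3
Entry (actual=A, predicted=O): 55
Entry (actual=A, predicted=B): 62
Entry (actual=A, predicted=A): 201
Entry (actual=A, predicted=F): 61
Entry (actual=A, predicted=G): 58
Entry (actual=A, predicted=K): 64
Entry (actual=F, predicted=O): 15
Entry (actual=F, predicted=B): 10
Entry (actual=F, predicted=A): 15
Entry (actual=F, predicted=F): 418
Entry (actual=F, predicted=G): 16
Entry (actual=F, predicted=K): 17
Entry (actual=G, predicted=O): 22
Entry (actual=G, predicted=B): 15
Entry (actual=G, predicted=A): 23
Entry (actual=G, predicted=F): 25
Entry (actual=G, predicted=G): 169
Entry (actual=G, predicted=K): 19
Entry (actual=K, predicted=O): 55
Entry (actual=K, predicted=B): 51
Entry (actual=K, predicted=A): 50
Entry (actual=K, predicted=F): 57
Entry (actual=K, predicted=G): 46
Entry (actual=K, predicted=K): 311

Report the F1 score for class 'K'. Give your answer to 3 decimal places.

Treat 'K' as positive and all other classes as negative.
F1 score = 2·TP/(2·TP+FP+FN).
K: TP=311, FP=25+3+64+17+19=128, FN=55+51+50+57+46=259 → 622/1009 = 0.6165

0.616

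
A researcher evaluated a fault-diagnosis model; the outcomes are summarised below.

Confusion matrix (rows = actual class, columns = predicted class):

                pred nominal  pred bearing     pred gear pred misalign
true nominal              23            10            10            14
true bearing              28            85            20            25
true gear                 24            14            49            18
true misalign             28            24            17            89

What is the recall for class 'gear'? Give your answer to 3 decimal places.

0.467

Treat 'gear' as positive and all other classes as negative.
recall = TP/(TP+FN).
gear: TP=49, FN=24+14+18=56 → 49/105 = 0.4667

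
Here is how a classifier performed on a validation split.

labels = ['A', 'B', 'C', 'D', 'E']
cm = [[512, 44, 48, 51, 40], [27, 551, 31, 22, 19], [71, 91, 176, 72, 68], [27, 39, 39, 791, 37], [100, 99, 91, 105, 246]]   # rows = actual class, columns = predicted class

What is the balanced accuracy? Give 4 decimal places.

Balanced accuracy = mean of per-class recall.
  A: recall = 512/695 = 0.73669
  B: recall = 551/650 = 0.84769
  C: recall = 176/478 = 0.36820
  D: recall = 791/933 = 0.84780
  E: recall = 246/641 = 0.38378
Mean = (0.73669 + 0.84769 + 0.36820 + 0.84780 + 0.38378) / 5 = 0.6368

0.6368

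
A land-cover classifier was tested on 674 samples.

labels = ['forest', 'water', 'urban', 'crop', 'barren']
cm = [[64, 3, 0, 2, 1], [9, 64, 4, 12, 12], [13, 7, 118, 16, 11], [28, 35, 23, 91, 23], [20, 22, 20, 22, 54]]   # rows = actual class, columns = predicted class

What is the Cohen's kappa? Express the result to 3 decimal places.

Observed agreement pₒ = trace/N = 391/674 = 0.5801
Expected agreement pₑ = Σ (rowᵢ·colᵢ)/N² = (70·134 + 101·131 + 165·165 + 200·143 + 138·101)/674² = 0.2033
κ = (pₒ − pₑ)/(1 − pₑ) = (0.5801 − 0.2033)/(1 − 0.2033) = 0.473

0.473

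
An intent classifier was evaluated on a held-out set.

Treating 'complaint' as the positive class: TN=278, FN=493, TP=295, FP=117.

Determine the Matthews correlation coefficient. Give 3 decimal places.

0.077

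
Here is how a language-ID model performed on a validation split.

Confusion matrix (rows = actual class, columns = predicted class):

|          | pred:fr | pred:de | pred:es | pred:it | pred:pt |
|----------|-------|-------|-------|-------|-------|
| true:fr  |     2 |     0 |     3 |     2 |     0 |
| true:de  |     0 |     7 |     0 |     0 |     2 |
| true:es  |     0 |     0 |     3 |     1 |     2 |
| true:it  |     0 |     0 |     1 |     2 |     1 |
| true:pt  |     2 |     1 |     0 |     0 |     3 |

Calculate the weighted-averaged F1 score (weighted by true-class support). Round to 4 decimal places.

0.5336

Per-class F1 score (2·TP/(2·TP+FP+FN)):
  fr: TP=2, FP=0+0+0+2=2, FN=0+3+2+0=5 → 4/11 = 0.36364
  de: TP=7, FP=0+0+0+1=1, FN=0+0+0+2=2 → 14/17 = 0.82353
  es: TP=3, FP=3+0+1+0=4, FN=0+0+1+2=3 → 6/13 = 0.46154
  it: TP=2, FP=2+0+1+0=3, FN=0+0+1+1=2 → 4/9 = 0.44444
  pt: TP=3, FP=0+2+2+1=5, FN=2+1+0+0=3 → 6/14 = 0.42857
Weighted-F1 score = Σ (supportᵢ/N)·F1 scoreᵢ with N=32: (7/32)·0.36364 + (9/32)·0.82353 + (6/32)·0.46154 + (4/32)·0.44444 + (6/32)·0.42857 = 0.5336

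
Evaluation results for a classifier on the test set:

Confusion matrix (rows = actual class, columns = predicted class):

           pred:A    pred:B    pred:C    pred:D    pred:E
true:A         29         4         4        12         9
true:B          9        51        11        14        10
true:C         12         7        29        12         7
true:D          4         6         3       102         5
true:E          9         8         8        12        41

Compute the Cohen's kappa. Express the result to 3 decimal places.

0.491

Observed agreement pₒ = trace/N = 252/418 = 0.6029
Expected agreement pₑ = Σ (rowᵢ·colᵢ)/N² = (58·63 + 95·76 + 67·55 + 120·152 + 78·72)/418² = 0.2199
κ = (pₒ − pₑ)/(1 − pₑ) = (0.6029 − 0.2199)/(1 − 0.2199) = 0.491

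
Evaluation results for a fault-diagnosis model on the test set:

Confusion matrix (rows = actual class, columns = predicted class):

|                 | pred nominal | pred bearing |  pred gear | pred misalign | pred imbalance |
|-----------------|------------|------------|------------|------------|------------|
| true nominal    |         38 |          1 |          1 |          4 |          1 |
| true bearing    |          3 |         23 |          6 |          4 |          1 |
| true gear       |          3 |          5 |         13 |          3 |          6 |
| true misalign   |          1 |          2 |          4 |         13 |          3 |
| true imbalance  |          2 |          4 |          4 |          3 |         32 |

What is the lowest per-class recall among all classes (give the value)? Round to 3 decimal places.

0.433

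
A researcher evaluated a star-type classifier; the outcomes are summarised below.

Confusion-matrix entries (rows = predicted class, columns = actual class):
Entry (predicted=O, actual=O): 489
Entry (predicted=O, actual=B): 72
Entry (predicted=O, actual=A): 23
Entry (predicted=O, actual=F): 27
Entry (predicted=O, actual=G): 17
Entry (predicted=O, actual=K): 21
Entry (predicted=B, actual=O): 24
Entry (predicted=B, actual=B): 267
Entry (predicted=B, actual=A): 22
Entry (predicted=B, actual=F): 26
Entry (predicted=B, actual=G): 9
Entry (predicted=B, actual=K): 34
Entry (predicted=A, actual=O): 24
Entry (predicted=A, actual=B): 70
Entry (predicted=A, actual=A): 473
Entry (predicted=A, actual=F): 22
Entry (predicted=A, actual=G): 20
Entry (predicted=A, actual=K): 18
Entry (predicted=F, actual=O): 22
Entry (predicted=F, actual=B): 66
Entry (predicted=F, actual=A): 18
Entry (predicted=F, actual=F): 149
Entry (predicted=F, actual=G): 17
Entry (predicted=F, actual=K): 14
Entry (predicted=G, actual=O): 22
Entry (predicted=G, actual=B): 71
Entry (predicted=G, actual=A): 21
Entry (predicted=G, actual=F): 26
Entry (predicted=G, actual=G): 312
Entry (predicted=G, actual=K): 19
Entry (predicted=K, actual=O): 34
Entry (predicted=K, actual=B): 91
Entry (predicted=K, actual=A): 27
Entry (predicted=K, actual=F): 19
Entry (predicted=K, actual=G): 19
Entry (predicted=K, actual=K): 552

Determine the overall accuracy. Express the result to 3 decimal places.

Accuracy = trace / total = (489+267+473+149+312+552=2242) / 3157 = 2242/3157 = 0.710

0.710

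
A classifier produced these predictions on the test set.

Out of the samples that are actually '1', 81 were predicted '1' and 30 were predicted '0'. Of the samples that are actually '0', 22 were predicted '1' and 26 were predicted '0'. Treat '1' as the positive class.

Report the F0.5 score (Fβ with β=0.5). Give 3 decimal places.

Fβ = (1+β²)·TP / ((1+β²)·TP + β²·FN + FP), with β²=1/4
= 1.25·81 / (1.25·81 + 0.25·30 + 22) = 0.774

0.774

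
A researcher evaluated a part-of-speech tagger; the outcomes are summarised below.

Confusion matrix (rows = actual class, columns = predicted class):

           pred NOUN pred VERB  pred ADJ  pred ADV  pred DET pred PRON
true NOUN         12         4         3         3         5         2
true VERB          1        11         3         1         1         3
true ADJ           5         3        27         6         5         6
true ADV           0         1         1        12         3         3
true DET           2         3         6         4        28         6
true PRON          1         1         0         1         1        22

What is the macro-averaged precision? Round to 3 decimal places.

Per-class precision (TP/(TP+FP)):
  NOUN: TP=12, FP=1+5+0+2+1=9 → 12/21 = 0.5714
  VERB: TP=11, FP=4+3+1+3+1=12 → 11/23 = 0.4783
  ADJ: TP=27, FP=3+3+1+6+0=13 → 27/40 = 0.6750
  ADV: TP=12, FP=3+1+6+4+1=15 → 12/27 = 0.4444
  DET: TP=28, FP=5+1+5+3+1=15 → 28/43 = 0.6512
  PRON: TP=22, FP=2+3+6+3+6=20 → 22/42 = 0.5238
Macro-precision = mean = (0.5714 + 0.4783 + 0.6750 + 0.4444 + 0.6512 + 0.5238) / 6 = 0.557

0.557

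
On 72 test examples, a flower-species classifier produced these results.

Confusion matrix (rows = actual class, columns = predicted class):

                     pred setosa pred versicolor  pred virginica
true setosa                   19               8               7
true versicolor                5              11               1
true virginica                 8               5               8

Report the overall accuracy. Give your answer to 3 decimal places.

0.528

Accuracy = trace / total = (19+11+8=38) / 72 = 38/72 = 0.528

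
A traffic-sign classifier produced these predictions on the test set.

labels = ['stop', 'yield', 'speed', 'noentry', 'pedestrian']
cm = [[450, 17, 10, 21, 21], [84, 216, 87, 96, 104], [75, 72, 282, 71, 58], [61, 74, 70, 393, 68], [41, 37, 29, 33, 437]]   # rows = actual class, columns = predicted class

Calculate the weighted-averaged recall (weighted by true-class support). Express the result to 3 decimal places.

0.612

Per-class recall (TP/(TP+FN)):
  stop: TP=450, FN=17+10+21+21=69 → 450/519 = 0.8671
  yield: TP=216, FN=84+87+96+104=371 → 216/587 = 0.3680
  speed: TP=282, FN=75+72+71+58=276 → 282/558 = 0.5054
  noentry: TP=393, FN=61+74+70+68=273 → 393/666 = 0.5901
  pedestrian: TP=437, FN=41+37+29+33=140 → 437/577 = 0.7574
Weighted-recall = Σ (supportᵢ/N)·recallᵢ with N=2907: (519/2907)·0.8671 + (587/2907)·0.3680 + (558/2907)·0.5054 + (666/2907)·0.5901 + (577/2907)·0.7574 = 0.612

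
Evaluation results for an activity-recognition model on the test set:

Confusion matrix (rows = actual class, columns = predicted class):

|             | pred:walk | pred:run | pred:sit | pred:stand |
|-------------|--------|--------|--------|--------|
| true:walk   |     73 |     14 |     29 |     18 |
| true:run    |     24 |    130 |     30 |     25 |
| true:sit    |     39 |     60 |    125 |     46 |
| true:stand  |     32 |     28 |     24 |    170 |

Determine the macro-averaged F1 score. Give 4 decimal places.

Per-class F1 score (2·TP/(2·TP+FP+FN)):
  walk: TP=73, FP=24+39+32=95, FN=14+29+18=61 → 146/302 = 0.48344
  run: TP=130, FP=14+60+28=102, FN=24+30+25=79 → 260/441 = 0.58957
  sit: TP=125, FP=29+30+24=83, FN=39+60+46=145 → 250/478 = 0.52301
  stand: TP=170, FP=18+25+46=89, FN=32+28+24=84 → 340/513 = 0.66277
Macro-F1 score = mean = (0.48344 + 0.58957 + 0.52301 + 0.66277) / 4 = 0.5647

0.5647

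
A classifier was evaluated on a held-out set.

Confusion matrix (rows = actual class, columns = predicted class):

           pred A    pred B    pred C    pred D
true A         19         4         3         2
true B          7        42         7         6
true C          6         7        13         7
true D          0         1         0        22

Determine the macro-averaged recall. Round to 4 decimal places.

0.6766

Per-class recall (TP/(TP+FN)):
  A: TP=19, FN=4+3+2=9 → 19/28 = 0.67857
  B: TP=42, FN=7+7+6=20 → 42/62 = 0.67742
  C: TP=13, FN=6+7+7=20 → 13/33 = 0.39394
  D: TP=22, FN=0+1+0=1 → 22/23 = 0.95652
Macro-recall = mean = (0.67857 + 0.67742 + 0.39394 + 0.95652) / 4 = 0.6766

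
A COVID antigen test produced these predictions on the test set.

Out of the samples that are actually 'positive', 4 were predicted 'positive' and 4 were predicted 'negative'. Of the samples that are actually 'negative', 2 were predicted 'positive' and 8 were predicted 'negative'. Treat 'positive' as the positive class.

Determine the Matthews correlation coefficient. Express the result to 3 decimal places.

0.316

MCC = (TP·TN − FP·FN) / √((TP+FP)(TP+FN)(TN+FP)(TN+FN))
Numerator = 4·8 − 2·4 = 24
Denominator = √(6·8·10·12) = √5760 = 75.8947
MCC = 24 / 75.8947 = 0.316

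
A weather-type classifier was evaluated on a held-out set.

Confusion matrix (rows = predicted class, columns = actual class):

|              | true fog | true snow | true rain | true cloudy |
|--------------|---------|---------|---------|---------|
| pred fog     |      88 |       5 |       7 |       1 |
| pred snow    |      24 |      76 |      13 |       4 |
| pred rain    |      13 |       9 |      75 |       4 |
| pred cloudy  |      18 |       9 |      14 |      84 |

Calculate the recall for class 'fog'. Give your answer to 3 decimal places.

One-vs-rest for 'fog': TP = diagonal; FP = other classes predicted 'fog'; FN = 'fog' predicted as other.
recall = TP/(TP+FN).
fog: TP=88, FN=24+13+18=55 → 88/143 = 0.6154

0.615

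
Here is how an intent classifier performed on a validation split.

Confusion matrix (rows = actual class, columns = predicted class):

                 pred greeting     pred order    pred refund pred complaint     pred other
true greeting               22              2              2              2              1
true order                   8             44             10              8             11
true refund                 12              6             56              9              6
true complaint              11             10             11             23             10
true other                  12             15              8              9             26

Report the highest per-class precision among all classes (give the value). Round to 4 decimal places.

0.6437

Per-class precision (TP/(TP+FP)):
  greeting: TP=22, FP=8+12+11+12=43 → 22/65 = 0.33846
  order: TP=44, FP=2+6+10+15=33 → 44/77 = 0.57143
  refund: TP=56, FP=2+10+11+8=31 → 56/87 = 0.64368
  complaint: TP=23, FP=2+8+9+9=28 → 23/51 = 0.45098
  other: TP=26, FP=1+11+6+10=28 → 26/54 = 0.48148
Highest is class 'refund' with precision = 0.6437.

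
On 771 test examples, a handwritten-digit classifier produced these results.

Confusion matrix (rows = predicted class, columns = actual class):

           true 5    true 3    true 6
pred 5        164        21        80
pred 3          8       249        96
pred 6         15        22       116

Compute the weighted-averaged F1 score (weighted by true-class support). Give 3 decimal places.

Per-class F1 score (2·TP/(2·TP+FP+FN)):
  5: TP=164, FP=21+80=101, FN=8+15=23 → 328/452 = 0.7257
  3: TP=249, FP=8+96=104, FN=21+22=43 → 498/645 = 0.7721
  6: TP=116, FP=15+22=37, FN=80+96=176 → 232/445 = 0.5213
Weighted-F1 score = Σ (supportᵢ/N)·F1 scoreᵢ with N=771: (187/771)·0.7257 + (292/771)·0.7721 + (292/771)·0.5213 = 0.666

0.666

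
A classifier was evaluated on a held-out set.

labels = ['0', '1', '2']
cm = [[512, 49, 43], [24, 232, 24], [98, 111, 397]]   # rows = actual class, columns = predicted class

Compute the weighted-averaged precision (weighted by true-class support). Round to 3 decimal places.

0.787

Per-class precision (TP/(TP+FP)):
  0: TP=512, FP=24+98=122 → 512/634 = 0.8076
  1: TP=232, FP=49+111=160 → 232/392 = 0.5918
  2: TP=397, FP=43+24=67 → 397/464 = 0.8556
Weighted-precision = Σ (supportᵢ/N)·precisionᵢ with N=1490: (604/1490)·0.8076 + (280/1490)·0.5918 + (606/1490)·0.8556 = 0.787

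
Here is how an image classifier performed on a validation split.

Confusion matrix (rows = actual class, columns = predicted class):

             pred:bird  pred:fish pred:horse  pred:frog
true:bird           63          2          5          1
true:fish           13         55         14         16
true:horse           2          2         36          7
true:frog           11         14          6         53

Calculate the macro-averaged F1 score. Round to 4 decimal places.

Per-class F1 score (2·TP/(2·TP+FP+FN)):
  bird: TP=63, FP=13+2+11=26, FN=2+5+1=8 → 126/160 = 0.78750
  fish: TP=55, FP=2+2+14=18, FN=13+14+16=43 → 110/171 = 0.64327
  horse: TP=36, FP=5+14+6=25, FN=2+2+7=11 → 72/108 = 0.66667
  frog: TP=53, FP=1+16+7=24, FN=11+14+6=31 → 106/161 = 0.65839
Macro-F1 score = mean = (0.78750 + 0.64327 + 0.66667 + 0.65839) / 4 = 0.6890

0.6890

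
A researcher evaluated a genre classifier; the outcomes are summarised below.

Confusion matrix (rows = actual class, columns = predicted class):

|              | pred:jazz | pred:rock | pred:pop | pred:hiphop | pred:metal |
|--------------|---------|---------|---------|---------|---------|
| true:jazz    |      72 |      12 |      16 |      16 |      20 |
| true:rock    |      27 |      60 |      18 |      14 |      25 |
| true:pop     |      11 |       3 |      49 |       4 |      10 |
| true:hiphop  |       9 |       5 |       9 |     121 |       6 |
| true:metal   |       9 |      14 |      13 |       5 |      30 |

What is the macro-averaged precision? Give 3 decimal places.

0.551

Per-class precision (TP/(TP+FP)):
  jazz: TP=72, FP=27+11+9+9=56 → 72/128 = 0.5625
  rock: TP=60, FP=12+3+5+14=34 → 60/94 = 0.6383
  pop: TP=49, FP=16+18+9+13=56 → 49/105 = 0.4667
  hiphop: TP=121, FP=16+14+4+5=39 → 121/160 = 0.7563
  metal: TP=30, FP=20+25+10+6=61 → 30/91 = 0.3297
Macro-precision = mean = (0.5625 + 0.6383 + 0.4667 + 0.7563 + 0.3297) / 5 = 0.551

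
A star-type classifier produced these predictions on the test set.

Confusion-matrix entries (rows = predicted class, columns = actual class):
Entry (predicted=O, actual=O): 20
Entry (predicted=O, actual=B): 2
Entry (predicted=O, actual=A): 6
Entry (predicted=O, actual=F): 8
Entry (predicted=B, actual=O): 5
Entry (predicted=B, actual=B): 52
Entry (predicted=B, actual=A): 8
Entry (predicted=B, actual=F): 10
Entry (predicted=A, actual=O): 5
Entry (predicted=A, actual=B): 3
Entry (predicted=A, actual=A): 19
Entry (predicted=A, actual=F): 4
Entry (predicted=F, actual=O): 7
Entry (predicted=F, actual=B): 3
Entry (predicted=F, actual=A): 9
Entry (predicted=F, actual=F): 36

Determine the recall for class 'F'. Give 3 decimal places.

0.621

One-vs-rest for 'F': TP = diagonal; FP = other classes predicted 'F'; FN = 'F' predicted as other.
recall = TP/(TP+FN).
F: TP=36, FN=8+10+4=22 → 36/58 = 0.6207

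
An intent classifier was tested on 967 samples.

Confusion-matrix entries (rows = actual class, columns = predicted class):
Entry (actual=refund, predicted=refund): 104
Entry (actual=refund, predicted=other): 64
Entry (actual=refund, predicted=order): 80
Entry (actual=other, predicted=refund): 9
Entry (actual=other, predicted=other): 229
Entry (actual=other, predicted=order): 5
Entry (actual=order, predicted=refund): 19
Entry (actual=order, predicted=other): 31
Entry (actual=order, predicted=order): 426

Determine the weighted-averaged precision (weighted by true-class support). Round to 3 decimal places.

Per-class precision (TP/(TP+FP)):
  refund: TP=104, FP=9+19=28 → 104/132 = 0.7879
  other: TP=229, FP=64+31=95 → 229/324 = 0.7068
  order: TP=426, FP=80+5=85 → 426/511 = 0.8337
Weighted-precision = Σ (supportᵢ/N)·precisionᵢ with N=967: (248/967)·0.7879 + (243/967)·0.7068 + (476/967)·0.8337 = 0.790

0.790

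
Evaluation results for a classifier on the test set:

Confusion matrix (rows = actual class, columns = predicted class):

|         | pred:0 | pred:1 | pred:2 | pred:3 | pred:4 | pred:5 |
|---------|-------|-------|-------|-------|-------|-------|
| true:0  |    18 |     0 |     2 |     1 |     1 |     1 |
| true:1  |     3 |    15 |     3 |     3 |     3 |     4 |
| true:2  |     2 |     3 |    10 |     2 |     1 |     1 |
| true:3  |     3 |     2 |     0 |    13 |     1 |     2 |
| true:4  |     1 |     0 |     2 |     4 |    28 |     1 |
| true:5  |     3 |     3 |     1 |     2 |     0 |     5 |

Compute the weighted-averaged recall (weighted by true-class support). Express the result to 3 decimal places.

0.618

Per-class recall (TP/(TP+FN)):
  0: TP=18, FN=0+2+1+1+1=5 → 18/23 = 0.7826
  1: TP=15, FN=3+3+3+3+4=16 → 15/31 = 0.4839
  2: TP=10, FN=2+3+2+1+1=9 → 10/19 = 0.5263
  3: TP=13, FN=3+2+0+1+2=8 → 13/21 = 0.6190
  4: TP=28, FN=1+0+2+4+1=8 → 28/36 = 0.7778
  5: TP=5, FN=3+3+1+2+0=9 → 5/14 = 0.3571
Weighted-recall = Σ (supportᵢ/N)·recallᵢ with N=144: (23/144)·0.7826 + (31/144)·0.4839 + (19/144)·0.5263 + (21/144)·0.6190 + (36/144)·0.7778 + (14/144)·0.3571 = 0.618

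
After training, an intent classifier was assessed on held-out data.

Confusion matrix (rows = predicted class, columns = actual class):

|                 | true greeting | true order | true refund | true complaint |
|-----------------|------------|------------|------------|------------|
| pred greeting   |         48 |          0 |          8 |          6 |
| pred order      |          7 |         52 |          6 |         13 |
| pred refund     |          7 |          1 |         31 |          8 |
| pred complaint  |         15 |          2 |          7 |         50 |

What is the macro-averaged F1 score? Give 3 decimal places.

Per-class F1 score (2·TP/(2·TP+FP+FN)):
  greeting: TP=48, FP=0+8+6=14, FN=7+7+15=29 → 96/139 = 0.6906
  order: TP=52, FP=7+6+13=26, FN=0+1+2=3 → 104/133 = 0.7820
  refund: TP=31, FP=7+1+8=16, FN=8+6+7=21 → 62/99 = 0.6263
  complaint: TP=50, FP=15+2+7=24, FN=6+13+8=27 → 100/151 = 0.6623
Macro-F1 score = mean = (0.6906 + 0.7820 + 0.6263 + 0.6623) / 4 = 0.690

0.690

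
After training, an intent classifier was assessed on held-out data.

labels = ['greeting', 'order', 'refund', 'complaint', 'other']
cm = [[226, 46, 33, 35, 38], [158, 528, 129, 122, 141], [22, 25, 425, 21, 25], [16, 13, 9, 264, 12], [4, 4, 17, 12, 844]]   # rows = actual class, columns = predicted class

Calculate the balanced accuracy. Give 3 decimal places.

Balanced accuracy = mean of per-class recall.
  greeting: recall = 226/378 = 0.5979
  order: recall = 528/1078 = 0.4898
  refund: recall = 425/518 = 0.8205
  complaint: recall = 264/314 = 0.8408
  other: recall = 844/881 = 0.9580
Mean = (0.5979 + 0.4898 + 0.8205 + 0.8408 + 0.9580) / 5 = 0.741

0.741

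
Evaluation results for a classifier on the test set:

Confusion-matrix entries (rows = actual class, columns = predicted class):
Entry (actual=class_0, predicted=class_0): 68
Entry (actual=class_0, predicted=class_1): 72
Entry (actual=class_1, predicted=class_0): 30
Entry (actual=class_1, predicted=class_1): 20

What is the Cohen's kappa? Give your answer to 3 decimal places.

-0.090

Observed agreement pₒ = trace/N = 88/190 = 0.4632
Expected agreement pₑ = Σ (rowᵢ·colᵢ)/N² = (140·98 + 50·92)/190² = 0.5075
κ = (pₒ − pₑ)/(1 − pₑ) = (0.4632 − 0.5075)/(1 − 0.5075) = -0.090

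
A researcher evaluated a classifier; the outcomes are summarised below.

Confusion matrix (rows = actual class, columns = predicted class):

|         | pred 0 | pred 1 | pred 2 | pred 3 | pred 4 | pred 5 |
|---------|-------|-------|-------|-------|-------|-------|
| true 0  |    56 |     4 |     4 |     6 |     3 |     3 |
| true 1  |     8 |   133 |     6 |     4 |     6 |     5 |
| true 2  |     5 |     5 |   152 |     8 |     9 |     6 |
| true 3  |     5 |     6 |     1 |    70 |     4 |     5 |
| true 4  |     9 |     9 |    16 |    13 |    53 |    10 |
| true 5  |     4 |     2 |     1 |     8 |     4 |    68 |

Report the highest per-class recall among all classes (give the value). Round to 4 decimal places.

Per-class recall (TP/(TP+FN)):
  0: TP=56, FN=4+4+6+3+3=20 → 56/76 = 0.73684
  1: TP=133, FN=8+6+4+6+5=29 → 133/162 = 0.82099
  2: TP=152, FN=5+5+8+9+6=33 → 152/185 = 0.82162
  3: TP=70, FN=5+6+1+4+5=21 → 70/91 = 0.76923
  4: TP=53, FN=9+9+16+13+10=57 → 53/110 = 0.48182
  5: TP=68, FN=4+2+1+8+4=19 → 68/87 = 0.78161
Highest is class '2' with recall = 0.8216.

0.8216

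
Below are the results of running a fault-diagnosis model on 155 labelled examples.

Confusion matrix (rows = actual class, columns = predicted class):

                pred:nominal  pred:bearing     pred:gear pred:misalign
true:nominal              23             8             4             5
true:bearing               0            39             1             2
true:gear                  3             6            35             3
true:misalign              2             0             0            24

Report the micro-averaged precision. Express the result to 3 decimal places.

Micro-averaging pools counts across classes: ΣTP=121, ΣFP=34, ΣFN=34.
Micro-precision = TP/(TP+FP) on pooled counts = 0.781 (equals overall accuracy in single-label multiclass).

0.781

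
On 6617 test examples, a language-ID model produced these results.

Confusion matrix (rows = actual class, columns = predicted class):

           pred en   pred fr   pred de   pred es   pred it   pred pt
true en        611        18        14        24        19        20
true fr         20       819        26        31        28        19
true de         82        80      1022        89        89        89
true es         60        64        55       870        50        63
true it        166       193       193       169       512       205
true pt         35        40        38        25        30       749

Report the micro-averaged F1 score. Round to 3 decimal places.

Micro-averaging pools counts across classes: ΣTP=4583, ΣFP=2034, ΣFN=2034.
Micro-F1 score = 2·TP/(2·TP+FP+FN) on pooled counts = 0.693 (equals overall accuracy in single-label multiclass).

0.693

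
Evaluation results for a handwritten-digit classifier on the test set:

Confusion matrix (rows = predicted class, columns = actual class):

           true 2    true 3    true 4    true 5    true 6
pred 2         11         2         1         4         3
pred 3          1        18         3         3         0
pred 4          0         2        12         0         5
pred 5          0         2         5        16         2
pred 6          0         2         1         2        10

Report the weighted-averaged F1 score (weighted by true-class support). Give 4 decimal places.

0.6349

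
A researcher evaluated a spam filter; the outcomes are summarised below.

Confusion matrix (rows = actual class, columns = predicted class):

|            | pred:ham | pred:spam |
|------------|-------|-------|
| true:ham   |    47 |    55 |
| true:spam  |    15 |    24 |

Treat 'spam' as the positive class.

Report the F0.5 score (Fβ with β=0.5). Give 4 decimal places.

0.3380

Fβ = (1+β²)·TP / ((1+β²)·TP + β²·FN + FP), with β²=1/4
= 1.25·24 / (1.25·24 + 0.25·15 + 55) = 0.3380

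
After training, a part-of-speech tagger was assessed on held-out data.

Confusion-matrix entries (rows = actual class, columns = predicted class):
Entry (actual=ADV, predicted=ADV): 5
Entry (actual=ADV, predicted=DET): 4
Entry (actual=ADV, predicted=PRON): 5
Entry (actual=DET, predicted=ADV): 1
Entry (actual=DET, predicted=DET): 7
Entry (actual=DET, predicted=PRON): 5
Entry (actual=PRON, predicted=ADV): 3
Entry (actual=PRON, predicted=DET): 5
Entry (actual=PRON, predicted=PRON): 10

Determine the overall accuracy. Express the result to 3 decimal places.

0.489

Accuracy = trace / total = (5+7+10=22) / 45 = 22/45 = 0.489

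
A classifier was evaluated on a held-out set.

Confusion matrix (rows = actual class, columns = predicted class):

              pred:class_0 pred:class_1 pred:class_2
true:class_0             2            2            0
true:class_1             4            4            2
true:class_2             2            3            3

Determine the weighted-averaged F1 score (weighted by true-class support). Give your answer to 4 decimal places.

0.4198

Per-class F1 score (2·TP/(2·TP+FP+FN)):
  class_0: TP=2, FP=4+2=6, FN=2+0=2 → 4/12 = 0.33333
  class_1: TP=4, FP=2+3=5, FN=4+2=6 → 8/19 = 0.42105
  class_2: TP=3, FP=0+2=2, FN=2+3=5 → 6/13 = 0.46154
Weighted-F1 score = Σ (supportᵢ/N)·F1 scoreᵢ with N=22: (4/22)·0.33333 + (10/22)·0.42105 + (8/22)·0.46154 = 0.4198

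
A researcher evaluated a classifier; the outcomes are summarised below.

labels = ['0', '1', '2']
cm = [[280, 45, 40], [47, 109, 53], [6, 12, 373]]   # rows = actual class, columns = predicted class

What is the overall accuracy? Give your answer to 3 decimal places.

Accuracy = trace / total = (280+109+373=762) / 965 = 762/965 = 0.790

0.790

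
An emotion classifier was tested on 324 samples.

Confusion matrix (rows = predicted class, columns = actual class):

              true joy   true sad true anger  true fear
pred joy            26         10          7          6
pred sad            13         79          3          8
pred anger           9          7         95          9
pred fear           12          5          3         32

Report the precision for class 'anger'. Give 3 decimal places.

precision = TP/(TP+FP).
anger: TP=95, FP=9+7+9=25 → 95/120 = 0.7917

0.792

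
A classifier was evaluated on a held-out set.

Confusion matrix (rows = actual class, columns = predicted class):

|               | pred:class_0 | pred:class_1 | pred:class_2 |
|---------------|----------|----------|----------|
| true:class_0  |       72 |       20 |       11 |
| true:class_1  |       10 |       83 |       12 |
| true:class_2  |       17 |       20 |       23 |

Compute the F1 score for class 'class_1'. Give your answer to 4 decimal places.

0.7281

F1 score = 2·TP/(2·TP+FP+FN).
class_1: TP=83, FP=20+20=40, FN=10+12=22 → 166/228 = 0.72807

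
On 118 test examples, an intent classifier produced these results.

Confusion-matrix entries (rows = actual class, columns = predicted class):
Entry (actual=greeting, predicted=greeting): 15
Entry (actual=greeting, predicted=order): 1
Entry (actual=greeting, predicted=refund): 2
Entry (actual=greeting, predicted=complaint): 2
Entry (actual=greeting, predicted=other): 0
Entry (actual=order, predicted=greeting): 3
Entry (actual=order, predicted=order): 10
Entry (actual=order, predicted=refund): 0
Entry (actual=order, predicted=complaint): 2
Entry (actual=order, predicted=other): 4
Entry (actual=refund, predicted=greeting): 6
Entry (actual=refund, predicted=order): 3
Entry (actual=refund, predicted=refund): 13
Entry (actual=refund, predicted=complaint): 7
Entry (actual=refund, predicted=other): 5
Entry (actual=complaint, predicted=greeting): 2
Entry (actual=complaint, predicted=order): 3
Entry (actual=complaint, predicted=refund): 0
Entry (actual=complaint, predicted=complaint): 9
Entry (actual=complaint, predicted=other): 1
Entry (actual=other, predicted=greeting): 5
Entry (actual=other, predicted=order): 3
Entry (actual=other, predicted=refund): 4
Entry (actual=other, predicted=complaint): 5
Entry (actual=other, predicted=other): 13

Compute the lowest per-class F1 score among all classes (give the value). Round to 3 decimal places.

Per-class F1 score (2·TP/(2·TP+FP+FN)):
  greeting: TP=15, FP=3+6+2+5=16, FN=1+2+2+0=5 → 30/51 = 0.5882
  order: TP=10, FP=1+3+3+3=10, FN=3+0+2+4=9 → 20/39 = 0.5128
  refund: TP=13, FP=2+0+0+4=6, FN=6+3+7+5=21 → 26/53 = 0.4906
  complaint: TP=9, FP=2+2+7+5=16, FN=2+3+0+1=6 → 18/40 = 0.4500
  other: TP=13, FP=0+4+5+1=10, FN=5+3+4+5=17 → 26/53 = 0.4906
Lowest is class 'complaint' with F1 score = 0.450.

0.450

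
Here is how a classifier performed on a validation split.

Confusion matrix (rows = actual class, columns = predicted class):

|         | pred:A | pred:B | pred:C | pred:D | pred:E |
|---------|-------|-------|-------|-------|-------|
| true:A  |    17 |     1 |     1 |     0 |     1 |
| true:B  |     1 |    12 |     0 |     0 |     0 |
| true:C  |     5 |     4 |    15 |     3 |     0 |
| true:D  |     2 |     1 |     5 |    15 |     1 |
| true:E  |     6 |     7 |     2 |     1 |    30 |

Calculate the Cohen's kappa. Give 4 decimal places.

0.6024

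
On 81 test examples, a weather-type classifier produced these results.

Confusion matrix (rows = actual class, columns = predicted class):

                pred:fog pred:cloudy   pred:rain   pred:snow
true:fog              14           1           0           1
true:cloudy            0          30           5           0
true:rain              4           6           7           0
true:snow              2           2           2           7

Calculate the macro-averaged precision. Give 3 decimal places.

Per-class precision (TP/(TP+FP)):
  fog: TP=14, FP=0+4+2=6 → 14/20 = 0.7000
  cloudy: TP=30, FP=1+6+2=9 → 30/39 = 0.7692
  rain: TP=7, FP=0+5+2=7 → 7/14 = 0.5000
  snow: TP=7, FP=1+0+0=1 → 7/8 = 0.8750
Macro-precision = mean = (0.7000 + 0.7692 + 0.5000 + 0.8750) / 4 = 0.711

0.711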